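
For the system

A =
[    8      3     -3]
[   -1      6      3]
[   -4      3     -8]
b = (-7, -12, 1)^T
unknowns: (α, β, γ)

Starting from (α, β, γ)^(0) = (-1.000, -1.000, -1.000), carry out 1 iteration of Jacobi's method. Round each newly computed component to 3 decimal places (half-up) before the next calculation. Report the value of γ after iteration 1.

0.000

Iteration 1:
  α = (-7 - (3)·-1.000 - (-3)·-1.000) / (8) = -0.875
  β = (-12 - (-1)·-1.000 - (3)·-1.000) / (6) = -1.667
  γ = (1 - (-4)·-1.000 - (3)·-1.000) / (-8) = 0.000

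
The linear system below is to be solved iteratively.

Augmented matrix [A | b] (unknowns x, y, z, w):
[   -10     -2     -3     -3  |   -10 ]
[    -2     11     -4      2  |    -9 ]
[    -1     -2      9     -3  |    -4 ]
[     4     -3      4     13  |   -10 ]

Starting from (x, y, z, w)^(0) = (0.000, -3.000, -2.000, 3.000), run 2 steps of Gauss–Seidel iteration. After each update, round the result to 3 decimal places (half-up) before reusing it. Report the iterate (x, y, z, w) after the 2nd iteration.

(1.790, -0.081, -0.826, -1.085)

Iteration 1:
  x = (-10 - (-2)·-3.000 - (-3)·-2.000 - (-3)·3.000) / (-10) = 1.300
  y = (-9 - (-2)·1.300 - (-4)·-2.000 - (2)·3.000) / (11) = -1.855
  z = (-4 - (-1)·1.300 - (-2)·-1.855 - (-3)·3.000) / (9) = 0.288
  w = (-10 - (4)·1.300 - (-3)·-1.855 - (4)·0.288) / (13) = -1.686
Iteration 2:
  x = (-10 - (-2)·-1.855 - (-3)·0.288 - (-3)·-1.686) / (-10) = 1.790
  y = (-9 - (-2)·1.790 - (-4)·0.288 - (2)·-1.686) / (11) = -0.081
  z = (-4 - (-1)·1.790 - (-2)·-0.081 - (-3)·-1.686) / (9) = -0.826
  w = (-10 - (4)·1.790 - (-3)·-0.081 - (4)·-0.826) / (13) = -1.085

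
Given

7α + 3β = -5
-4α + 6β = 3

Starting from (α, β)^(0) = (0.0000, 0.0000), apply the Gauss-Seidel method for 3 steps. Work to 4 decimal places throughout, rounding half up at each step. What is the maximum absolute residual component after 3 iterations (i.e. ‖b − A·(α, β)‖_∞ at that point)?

Iteration 1:
  α = (-5 - (3)·0.0000) / (7) = -0.7143
  β = (3 - (-4)·-0.7143) / (6) = 0.0238
Iteration 2:
  α = (-5 - (3)·0.0238) / (7) = -0.7245
  β = (3 - (-4)·-0.7245) / (6) = 0.0170
Iteration 3:
  α = (-5 - (3)·0.0170) / (7) = -0.7216
  β = (3 - (-4)·-0.7216) / (6) = 0.0189
Residual b − A·x = (-0.0055, 0.0002); ∞-norm = 0.0055

0.0055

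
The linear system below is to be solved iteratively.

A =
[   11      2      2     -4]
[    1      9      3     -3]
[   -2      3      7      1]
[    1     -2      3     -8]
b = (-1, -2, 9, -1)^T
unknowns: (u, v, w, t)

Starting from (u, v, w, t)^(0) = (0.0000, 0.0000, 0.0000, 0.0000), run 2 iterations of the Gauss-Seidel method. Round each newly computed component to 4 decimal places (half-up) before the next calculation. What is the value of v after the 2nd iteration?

Iteration 1:
  u = (-1 - (2)·0.0000 - (2)·0.0000 - (-4)·0.0000) / (11) = -0.0909
  v = (-2 - (1)·-0.0909 - (3)·0.0000 - (-3)·0.0000) / (9) = -0.2121
  w = (9 - (-2)·-0.0909 - (3)·-0.2121 - (1)·0.0000) / (7) = 1.3506
  t = (-1 - (1)·-0.0909 - (-2)·-0.2121 - (3)·1.3506) / (-8) = 0.6731
Iteration 2:
  u = (-1 - (2)·-0.2121 - (2)·1.3506 - (-4)·0.6731) / (11) = -0.0531
  v = (-2 - (1)·-0.0531 - (3)·1.3506 - (-3)·0.6731) / (9) = -0.4422
  w = (9 - (-2)·-0.0531 - (3)·-0.4422 - (1)·0.6731) / (7) = 1.3639
  t = (-1 - (1)·-0.0531 - (-2)·-0.4422 - (3)·1.3639) / (-8) = 0.7404

-0.4422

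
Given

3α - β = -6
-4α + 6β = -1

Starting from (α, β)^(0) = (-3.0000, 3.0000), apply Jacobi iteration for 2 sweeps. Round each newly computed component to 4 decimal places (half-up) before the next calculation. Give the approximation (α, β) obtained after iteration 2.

(-2.7222, -0.8333)

Iteration 1:
  α = (-6 - (-1)·3.0000) / (3) = -1.0000
  β = (-1 - (-4)·-3.0000) / (6) = -2.1667
Iteration 2:
  α = (-6 - (-1)·-2.1667) / (3) = -2.7222
  β = (-1 - (-4)·-1.0000) / (6) = -0.8333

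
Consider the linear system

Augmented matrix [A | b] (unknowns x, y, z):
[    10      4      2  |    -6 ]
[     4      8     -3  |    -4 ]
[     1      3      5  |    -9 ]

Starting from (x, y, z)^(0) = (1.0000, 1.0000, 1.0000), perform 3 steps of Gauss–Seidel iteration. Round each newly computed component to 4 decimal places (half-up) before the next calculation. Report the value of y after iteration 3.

-0.9316

Iteration 1:
  x = (-6 - (4)·1.0000 - (2)·1.0000) / (10) = -1.2000
  y = (-4 - (4)·-1.2000 - (-3)·1.0000) / (8) = 0.4750
  z = (-9 - (1)·-1.2000 - (3)·0.4750) / (5) = -1.8450
Iteration 2:
  x = (-6 - (4)·0.4750 - (2)·-1.8450) / (10) = -0.4210
  y = (-4 - (4)·-0.4210 - (-3)·-1.8450) / (8) = -0.9814
  z = (-9 - (1)·-0.4210 - (3)·-0.9814) / (5) = -1.1270
Iteration 3:
  x = (-6 - (4)·-0.9814 - (2)·-1.1270) / (10) = 0.0180
  y = (-4 - (4)·0.0180 - (-3)·-1.1270) / (8) = -0.9316
  z = (-9 - (1)·0.0180 - (3)·-0.9316) / (5) = -1.2446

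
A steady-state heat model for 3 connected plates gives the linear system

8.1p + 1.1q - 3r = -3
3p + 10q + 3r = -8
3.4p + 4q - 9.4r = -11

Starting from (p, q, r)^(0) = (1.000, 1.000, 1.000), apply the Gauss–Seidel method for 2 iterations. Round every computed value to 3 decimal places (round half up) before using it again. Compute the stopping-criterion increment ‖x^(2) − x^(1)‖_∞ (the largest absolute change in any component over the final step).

Iteration 1:
  p = (-3 - (1.1)·1.000 - (-3)·1.000) / (8.1) = -0.136
  q = (-8 - (3)·-0.136 - (3)·1.000) / (10) = -1.059
  r = (-11 - (3.4)·-0.136 - (4)·-1.059) / (-9.4) = 0.670
Iteration 2:
  p = (-3 - (1.1)·-1.059 - (-3)·0.670) / (8.1) = 0.022
  q = (-8 - (3)·0.022 - (3)·0.670) / (10) = -1.008
  r = (-11 - (3.4)·0.022 - (4)·-1.008) / (-9.4) = 0.749
Change: (0.158, 0.051, 0.079) → max |·| = 0.158

0.158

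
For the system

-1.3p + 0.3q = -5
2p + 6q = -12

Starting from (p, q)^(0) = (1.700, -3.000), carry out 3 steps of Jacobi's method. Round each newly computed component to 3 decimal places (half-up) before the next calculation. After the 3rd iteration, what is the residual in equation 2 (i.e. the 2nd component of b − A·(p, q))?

0.226

Iteration 1:
  p = (-5 - (0.3)·-3.000) / (-1.3) = 3.154
  q = (-12 - (2)·1.700) / (6) = -2.567
Iteration 2:
  p = (-5 - (0.3)·-2.567) / (-1.3) = 3.254
  q = (-12 - (2)·3.154) / (6) = -3.051
Iteration 3:
  p = (-5 - (0.3)·-3.051) / (-1.3) = 3.142
  q = (-12 - (2)·3.254) / (6) = -3.085
Residual b − A·x = (0.010, 0.226)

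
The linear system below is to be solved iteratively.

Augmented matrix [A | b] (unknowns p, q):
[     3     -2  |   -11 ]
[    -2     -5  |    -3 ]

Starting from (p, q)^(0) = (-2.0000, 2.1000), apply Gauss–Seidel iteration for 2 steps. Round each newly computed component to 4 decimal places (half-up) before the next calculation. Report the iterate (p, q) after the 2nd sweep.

Iteration 1:
  p = (-11 - (-2)·2.1000) / (3) = -2.2667
  q = (-3 - (-2)·-2.2667) / (-5) = 1.5067
Iteration 2:
  p = (-11 - (-2)·1.5067) / (3) = -2.6622
  q = (-3 - (-2)·-2.6622) / (-5) = 1.6649

(-2.6622, 1.6649)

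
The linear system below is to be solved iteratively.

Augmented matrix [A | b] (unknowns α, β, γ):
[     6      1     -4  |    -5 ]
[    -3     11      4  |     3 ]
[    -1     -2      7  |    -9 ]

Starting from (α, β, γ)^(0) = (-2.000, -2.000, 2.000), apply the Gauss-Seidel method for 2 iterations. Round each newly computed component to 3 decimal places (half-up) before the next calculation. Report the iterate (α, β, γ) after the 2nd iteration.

(-1.617, 0.280, -1.437)

Iteration 1:
  α = (-5 - (1)·-2.000 - (-4)·2.000) / (6) = 0.833
  β = (3 - (-3)·0.833 - (4)·2.000) / (11) = -0.227
  γ = (-9 - (-1)·0.833 - (-2)·-0.227) / (7) = -1.232
Iteration 2:
  α = (-5 - (1)·-0.227 - (-4)·-1.232) / (6) = -1.617
  β = (3 - (-3)·-1.617 - (4)·-1.232) / (11) = 0.280
  γ = (-9 - (-1)·-1.617 - (-2)·0.280) / (7) = -1.437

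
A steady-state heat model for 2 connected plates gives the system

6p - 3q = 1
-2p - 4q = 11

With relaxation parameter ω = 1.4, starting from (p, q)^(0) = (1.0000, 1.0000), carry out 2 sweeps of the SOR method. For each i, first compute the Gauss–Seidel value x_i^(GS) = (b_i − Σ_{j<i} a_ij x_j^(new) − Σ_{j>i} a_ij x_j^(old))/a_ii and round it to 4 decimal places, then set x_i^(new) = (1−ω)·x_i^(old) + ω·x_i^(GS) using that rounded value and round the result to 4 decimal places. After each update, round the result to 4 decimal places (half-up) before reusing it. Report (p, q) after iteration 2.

(-3.2164, 0.2508)

Iteration 1:
  p: GS value = (1 - (-3)·1.0000) / (6) = 0.6667;  p ← (1−ω)·1.0000 + ω·0.6667 = 0.5334
  q: GS value = (11 - (-2)·0.5334) / (-4) = -3.0167;  q ← (1−ω)·1.0000 + ω·-3.0167 = -4.6234
Iteration 2:
  p: GS value = (1 - (-3)·-4.6234) / (6) = -2.1450;  p ← (1−ω)·0.5334 + ω·-2.1450 = -3.2164
  q: GS value = (11 - (-2)·-3.2164) / (-4) = -1.1418;  q ← (1−ω)·-4.6234 + ω·-1.1418 = 0.2508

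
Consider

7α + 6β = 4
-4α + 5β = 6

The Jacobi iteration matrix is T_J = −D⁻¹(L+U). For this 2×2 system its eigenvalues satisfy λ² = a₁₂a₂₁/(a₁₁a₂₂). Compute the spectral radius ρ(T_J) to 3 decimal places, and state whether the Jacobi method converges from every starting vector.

0.828

a₁₂a₂₁/(a₁₁a₂₂) = (6)·(-4) / ((7)·(5)) = -0.685714
ρ = √|-0.685714| = √0.685714 = 0.828
ρ < 1, so Jacobi converges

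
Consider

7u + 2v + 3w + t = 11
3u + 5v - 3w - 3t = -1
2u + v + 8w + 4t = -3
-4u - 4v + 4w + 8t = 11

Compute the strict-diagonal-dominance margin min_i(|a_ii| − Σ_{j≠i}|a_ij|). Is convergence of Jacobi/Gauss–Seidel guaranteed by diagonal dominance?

row 1: |7| − (2+3+1) = 1
row 2: |5| − (3+3+3) = -4
row 3: |8| − (2+1+4) = 1
row 4: |8| − (4+4+4) = -4
minimum over rows = -4 → not strictly diagonally dominant

-4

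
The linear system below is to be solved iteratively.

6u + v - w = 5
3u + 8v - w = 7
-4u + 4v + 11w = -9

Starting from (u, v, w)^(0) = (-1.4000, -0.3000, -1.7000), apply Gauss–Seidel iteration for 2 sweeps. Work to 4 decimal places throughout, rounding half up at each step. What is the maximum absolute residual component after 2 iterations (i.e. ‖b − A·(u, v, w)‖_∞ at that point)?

0.1307

Iteration 1:
  u = (5 - (1)·-0.3000 - (-1)·-1.7000) / (6) = 0.6000
  v = (7 - (3)·0.6000 - (-1)·-1.7000) / (8) = 0.4375
  w = (-9 - (-4)·0.6000 - (4)·0.4375) / (11) = -0.7591
Iteration 2:
  u = (5 - (1)·0.4375 - (-1)·-0.7591) / (6) = 0.6339
  v = (7 - (3)·0.6339 - (-1)·-0.7591) / (8) = 0.5424
  w = (-9 - (-4)·0.6339 - (4)·0.5424) / (11) = -0.7849
Residual b − A·x = (-0.1307, -0.0258, -0.0001); ∞-norm = 0.1307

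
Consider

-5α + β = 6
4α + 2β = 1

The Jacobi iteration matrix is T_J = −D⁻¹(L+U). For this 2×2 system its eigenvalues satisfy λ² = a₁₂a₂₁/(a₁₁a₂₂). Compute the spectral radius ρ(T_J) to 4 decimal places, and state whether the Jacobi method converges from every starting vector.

0.6325

a₁₂a₂₁/(a₁₁a₂₂) = (1)·(4) / ((-5)·(2)) = -0.400000
ρ = √|-0.400000| = √0.400000 = 0.6325
ρ < 1, so Jacobi converges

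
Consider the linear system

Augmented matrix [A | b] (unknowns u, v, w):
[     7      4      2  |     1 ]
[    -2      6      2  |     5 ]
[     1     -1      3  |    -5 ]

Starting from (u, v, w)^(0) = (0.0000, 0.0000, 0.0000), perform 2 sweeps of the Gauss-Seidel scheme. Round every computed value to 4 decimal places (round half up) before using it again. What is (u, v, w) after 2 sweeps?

(0.0453, 1.3220, -1.2411)

Iteration 1:
  u = (1 - (4)·0.0000 - (2)·0.0000) / (7) = 0.1429
  v = (5 - (-2)·0.1429 - (2)·0.0000) / (6) = 0.8810
  w = (-5 - (1)·0.1429 - (-1)·0.8810) / (3) = -1.4206
Iteration 2:
  u = (1 - (4)·0.8810 - (2)·-1.4206) / (7) = 0.0453
  v = (5 - (-2)·0.0453 - (2)·-1.4206) / (6) = 1.3220
  w = (-5 - (1)·0.0453 - (-1)·1.3220) / (3) = -1.2411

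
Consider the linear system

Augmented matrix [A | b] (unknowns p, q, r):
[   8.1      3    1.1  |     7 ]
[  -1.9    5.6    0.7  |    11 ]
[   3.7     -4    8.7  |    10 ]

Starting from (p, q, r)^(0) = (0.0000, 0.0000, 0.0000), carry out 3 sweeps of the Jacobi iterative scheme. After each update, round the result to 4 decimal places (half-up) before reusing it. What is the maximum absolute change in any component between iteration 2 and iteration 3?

0.4445

Iteration 1:
  p = (7 - (3)·0.0000 - (1.1)·0.0000) / (8.1) = 0.8642
  q = (11 - (-1.9)·0.0000 - (0.7)·0.0000) / (5.6) = 1.9643
  r = (10 - (3.7)·0.0000 - (-4)·0.0000) / (8.7) = 1.1494
Iteration 2:
  p = (7 - (3)·1.9643 - (1.1)·1.1494) / (8.1) = -0.0194
  q = (11 - (-1.9)·0.8642 - (0.7)·1.1494) / (5.6) = 2.1138
  r = (10 - (3.7)·0.8642 - (-4)·1.9643) / (8.7) = 1.6850
Iteration 3:
  p = (7 - (3)·2.1138 - (1.1)·1.6850) / (8.1) = -0.1475
  q = (11 - (-1.9)·-0.0194 - (0.7)·1.6850) / (5.6) = 1.7471
  r = (10 - (3.7)·-0.0194 - (-4)·2.1138) / (8.7) = 2.1295
Change: (-0.1281, -0.3667, 0.4445) → max |·| = 0.4445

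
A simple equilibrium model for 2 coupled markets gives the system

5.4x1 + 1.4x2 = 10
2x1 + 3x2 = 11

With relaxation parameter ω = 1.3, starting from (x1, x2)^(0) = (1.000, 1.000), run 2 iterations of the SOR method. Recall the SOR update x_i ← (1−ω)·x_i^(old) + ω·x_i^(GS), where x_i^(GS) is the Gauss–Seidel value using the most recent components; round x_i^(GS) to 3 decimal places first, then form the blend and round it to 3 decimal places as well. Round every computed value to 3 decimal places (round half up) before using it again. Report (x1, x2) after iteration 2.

Iteration 1:
  x1: GS value = (10 - (1.4)·1.000) / (5.4) = 1.593;  x1 ← (1−ω)·1.000 + ω·1.593 = 1.771
  x2: GS value = (11 - (2)·1.771) / (3) = 2.486;  x2 ← (1−ω)·1.000 + ω·2.486 = 2.932
Iteration 2:
  x1: GS value = (10 - (1.4)·2.932) / (5.4) = 1.092;  x1 ← (1−ω)·1.771 + ω·1.092 = 0.888
  x2: GS value = (11 - (2)·0.888) / (3) = 3.075;  x2 ← (1−ω)·2.932 + ω·3.075 = 3.118

(0.888, 3.118)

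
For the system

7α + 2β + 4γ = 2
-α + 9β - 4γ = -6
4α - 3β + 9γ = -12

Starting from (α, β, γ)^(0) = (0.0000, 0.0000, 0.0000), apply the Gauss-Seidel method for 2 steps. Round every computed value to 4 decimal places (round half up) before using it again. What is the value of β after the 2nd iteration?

-1.2517

Iteration 1:
  α = (2 - (2)·0.0000 - (4)·0.0000) / (7) = 0.2857
  β = (-6 - (-1)·0.2857 - (-4)·0.0000) / (9) = -0.6349
  γ = (-12 - (4)·0.2857 - (-3)·-0.6349) / (9) = -1.6719
Iteration 2:
  α = (2 - (2)·-0.6349 - (4)·-1.6719) / (7) = 1.4225
  β = (-6 - (-1)·1.4225 - (-4)·-1.6719) / (9) = -1.2517
  γ = (-12 - (4)·1.4225 - (-3)·-1.2517) / (9) = -2.3828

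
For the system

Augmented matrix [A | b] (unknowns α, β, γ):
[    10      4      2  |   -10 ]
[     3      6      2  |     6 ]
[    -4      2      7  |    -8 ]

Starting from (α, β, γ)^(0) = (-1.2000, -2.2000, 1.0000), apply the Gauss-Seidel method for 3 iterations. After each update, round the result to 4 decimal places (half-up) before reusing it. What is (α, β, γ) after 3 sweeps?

(-1.3510, 2.4437, -2.6131)

Iteration 1:
  α = (-10 - (4)·-2.2000 - (2)·1.0000) / (10) = -0.3200
  β = (6 - (3)·-0.3200 - (2)·1.0000) / (6) = 0.8267
  γ = (-8 - (-4)·-0.3200 - (2)·0.8267) / (7) = -1.5619
Iteration 2:
  α = (-10 - (4)·0.8267 - (2)·-1.5619) / (10) = -1.0183
  β = (6 - (3)·-1.0183 - (2)·-1.5619) / (6) = 2.0298
  γ = (-8 - (-4)·-1.0183 - (2)·2.0298) / (7) = -2.3047
Iteration 3:
  α = (-10 - (4)·2.0298 - (2)·-2.3047) / (10) = -1.3510
  β = (6 - (3)·-1.3510 - (2)·-2.3047) / (6) = 2.4437
  γ = (-8 - (-4)·-1.3510 - (2)·2.4437) / (7) = -2.6131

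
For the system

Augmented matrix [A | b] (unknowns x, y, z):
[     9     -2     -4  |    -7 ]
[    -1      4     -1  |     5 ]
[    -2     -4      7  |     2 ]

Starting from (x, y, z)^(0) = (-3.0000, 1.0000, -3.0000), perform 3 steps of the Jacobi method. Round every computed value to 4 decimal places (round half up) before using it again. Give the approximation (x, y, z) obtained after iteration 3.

(-0.7813, 0.9425, 0.4921)

Iteration 1:
  x = (-7 - (-2)·1.0000 - (-4)·-3.0000) / (9) = -1.8889
  y = (5 - (-1)·-3.0000 - (-1)·-3.0000) / (4) = -0.2500
  z = (2 - (-2)·-3.0000 - (-4)·1.0000) / (7) = 0.0000
Iteration 2:
  x = (-7 - (-2)·-0.2500 - (-4)·0.0000) / (9) = -0.8333
  y = (5 - (-1)·-1.8889 - (-1)·0.0000) / (4) = 0.7778
  z = (2 - (-2)·-1.8889 - (-4)·-0.2500) / (7) = -0.3968
Iteration 3:
  x = (-7 - (-2)·0.7778 - (-4)·-0.3968) / (9) = -0.7813
  y = (5 - (-1)·-0.8333 - (-1)·-0.3968) / (4) = 0.9425
  z = (2 - (-2)·-0.8333 - (-4)·0.7778) / (7) = 0.4921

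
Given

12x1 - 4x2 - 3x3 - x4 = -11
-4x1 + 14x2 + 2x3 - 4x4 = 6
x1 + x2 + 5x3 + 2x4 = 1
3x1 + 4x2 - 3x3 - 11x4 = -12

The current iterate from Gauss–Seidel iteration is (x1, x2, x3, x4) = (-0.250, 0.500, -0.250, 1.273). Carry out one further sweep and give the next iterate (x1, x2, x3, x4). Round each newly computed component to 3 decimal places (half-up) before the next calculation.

One sweep:
  x1 = (-11 - (-4)·0.500 - (-3)·-0.250 - (-1)·1.273) / (12) = -0.706
  x2 = (6 - (-4)·-0.706 - (2)·-0.250 - (-4)·1.273) / (14) = 0.626
  x3 = (1 - (1)·-0.706 - (1)·0.626 - (2)·1.273) / (5) = -0.293
  x4 = (-12 - (3)·-0.706 - (4)·0.626 - (-3)·-0.293) / (-11) = 1.206

(-0.706, 0.626, -0.293, 1.206)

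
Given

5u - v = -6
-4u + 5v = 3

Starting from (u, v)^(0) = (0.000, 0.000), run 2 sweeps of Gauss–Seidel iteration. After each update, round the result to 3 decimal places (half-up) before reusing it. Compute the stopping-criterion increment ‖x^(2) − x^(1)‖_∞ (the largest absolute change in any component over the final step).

Iteration 1:
  u = (-6 - (-1)·0.000) / (5) = -1.200
  v = (3 - (-4)·-1.200) / (5) = -0.360
Iteration 2:
  u = (-6 - (-1)·-0.360) / (5) = -1.272
  v = (3 - (-4)·-1.272) / (5) = -0.418
Change: (-0.072, -0.058) → max |·| = 0.072

0.072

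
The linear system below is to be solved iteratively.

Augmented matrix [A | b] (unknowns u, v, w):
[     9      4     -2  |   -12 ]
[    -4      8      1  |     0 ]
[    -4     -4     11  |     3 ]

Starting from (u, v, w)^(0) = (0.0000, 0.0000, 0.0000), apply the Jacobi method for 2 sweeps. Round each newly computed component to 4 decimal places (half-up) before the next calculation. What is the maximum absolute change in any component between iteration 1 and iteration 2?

0.7007

Iteration 1:
  u = (-12 - (4)·0.0000 - (-2)·0.0000) / (9) = -1.3333
  v = (0 - (-4)·0.0000 - (1)·0.0000) / (8) = 0.0000
  w = (3 - (-4)·0.0000 - (-4)·0.0000) / (11) = 0.2727
Iteration 2:
  u = (-12 - (4)·0.0000 - (-2)·0.2727) / (9) = -1.2727
  v = (0 - (-4)·-1.3333 - (1)·0.2727) / (8) = -0.7007
  w = (3 - (-4)·-1.3333 - (-4)·0.0000) / (11) = -0.2121
Change: (0.0606, -0.7007, -0.4848) → max |·| = 0.7007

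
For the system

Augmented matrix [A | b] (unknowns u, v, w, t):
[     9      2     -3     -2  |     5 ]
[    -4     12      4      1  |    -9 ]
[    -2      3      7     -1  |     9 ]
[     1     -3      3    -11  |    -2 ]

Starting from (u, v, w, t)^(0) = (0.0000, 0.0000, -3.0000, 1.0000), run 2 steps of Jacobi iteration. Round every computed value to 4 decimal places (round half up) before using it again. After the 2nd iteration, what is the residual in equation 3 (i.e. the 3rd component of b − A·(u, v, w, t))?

7.5347

Iteration 1:
  u = (5 - (2)·0.0000 - (-3)·-3.0000 - (-2)·1.0000) / (9) = -0.2222
  v = (-9 - (-4)·0.0000 - (4)·-3.0000 - (1)·1.0000) / (12) = 0.1667
  w = (9 - (-2)·0.0000 - (3)·0.0000 - (-1)·1.0000) / (7) = 1.4286
  t = (-2 - (1)·0.0000 - (-3)·0.0000 - (3)·-3.0000) / (-11) = -0.6364
Iteration 2:
  u = (5 - (2)·0.1667 - (-3)·1.4286 - (-2)·-0.6364) / (9) = 0.8533
  v = (-9 - (-4)·-0.2222 - (4)·1.4286 - (1)·-0.6364) / (12) = -1.2472
  w = (9 - (-2)·-0.2222 - (3)·0.1667 - (-1)·-0.6364) / (7) = 1.0599
  t = (-2 - (1)·-0.2222 - (-3)·0.1667 - (3)·1.4286) / (-11) = 0.5058
Residual b − A·x = (4.0060, 4.6342, 7.5347, -4.2108)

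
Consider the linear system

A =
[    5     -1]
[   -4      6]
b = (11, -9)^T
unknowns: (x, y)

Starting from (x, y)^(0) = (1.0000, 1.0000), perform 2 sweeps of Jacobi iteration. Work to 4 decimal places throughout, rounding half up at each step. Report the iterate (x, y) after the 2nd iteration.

(2.0333, 0.1000)

Iteration 1:
  x = (11 - (-1)·1.0000) / (5) = 2.4000
  y = (-9 - (-4)·1.0000) / (6) = -0.8333
Iteration 2:
  x = (11 - (-1)·-0.8333) / (5) = 2.0333
  y = (-9 - (-4)·2.4000) / (6) = 0.1000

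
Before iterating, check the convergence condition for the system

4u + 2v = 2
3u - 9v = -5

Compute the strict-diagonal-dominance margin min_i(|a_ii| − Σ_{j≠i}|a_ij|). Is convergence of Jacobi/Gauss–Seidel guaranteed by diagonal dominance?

2

row 1: |4| − (2) = 2
row 2: |-9| − (3) = 6
minimum over rows = 2 → strictly diagonally dominant (convergence guaranteed)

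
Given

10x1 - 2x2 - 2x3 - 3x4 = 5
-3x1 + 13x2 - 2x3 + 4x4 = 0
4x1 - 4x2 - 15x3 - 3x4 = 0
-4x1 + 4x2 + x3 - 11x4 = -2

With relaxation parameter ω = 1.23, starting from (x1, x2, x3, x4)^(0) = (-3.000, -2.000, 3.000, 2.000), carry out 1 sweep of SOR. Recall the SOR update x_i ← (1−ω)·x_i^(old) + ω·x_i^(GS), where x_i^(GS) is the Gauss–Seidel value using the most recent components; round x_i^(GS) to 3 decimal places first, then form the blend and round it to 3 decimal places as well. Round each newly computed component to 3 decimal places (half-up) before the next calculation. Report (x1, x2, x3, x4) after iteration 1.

Iteration 1:
  x1: GS value = (5 - (-2)·-2.000 - (-2)·3.000 - (-3)·2.000) / (10) = 1.300;  x1 ← (1−ω)·-3.000 + ω·1.300 = 2.289
  x2: GS value = (0 - (-3)·2.289 - (-2)·3.000 - (4)·2.000) / (13) = 0.374;  x2 ← (1−ω)·-2.000 + ω·0.374 = 0.920
  x3: GS value = (0 - (4)·2.289 - (-4)·0.920 - (-3)·2.000) / (-15) = -0.035;  x3 ← (1−ω)·3.000 + ω·-0.035 = -0.733
  x4: GS value = (-2 - (-4)·2.289 - (4)·0.920 - (1)·-0.733) / (-11) = -0.383;  x4 ← (1−ω)·2.000 + ω·-0.383 = -0.931

(2.289, 0.920, -0.733, -0.931)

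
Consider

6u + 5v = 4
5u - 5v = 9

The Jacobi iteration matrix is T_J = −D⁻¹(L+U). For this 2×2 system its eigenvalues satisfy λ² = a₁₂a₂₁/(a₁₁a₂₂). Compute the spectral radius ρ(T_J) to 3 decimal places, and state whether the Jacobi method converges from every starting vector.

a₁₂a₂₁/(a₁₁a₂₂) = (5)·(5) / ((6)·(-5)) = -0.833333
ρ = √|-0.833333| = √0.833333 = 0.913
ρ < 1, so Jacobi converges

0.913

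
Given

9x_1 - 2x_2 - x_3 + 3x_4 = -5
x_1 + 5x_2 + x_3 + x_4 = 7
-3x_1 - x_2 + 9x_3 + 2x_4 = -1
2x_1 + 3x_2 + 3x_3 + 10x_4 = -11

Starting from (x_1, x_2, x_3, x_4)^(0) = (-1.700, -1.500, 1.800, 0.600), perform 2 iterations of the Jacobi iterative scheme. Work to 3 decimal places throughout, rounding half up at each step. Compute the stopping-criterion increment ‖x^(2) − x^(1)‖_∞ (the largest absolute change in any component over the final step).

Iteration 1:
  x_1 = (-5 - (-2)·-1.500 - (-1)·1.800 - (3)·0.600) / (9) = -0.889
  x_2 = (7 - (1)·-1.700 - (1)·1.800 - (1)·0.600) / (5) = 1.260
  x_3 = (-1 - (-3)·-1.700 - (-1)·-1.500 - (2)·0.600) / (9) = -0.978
  x_4 = (-11 - (2)·-1.700 - (3)·-1.500 - (3)·1.800) / (10) = -0.850
Iteration 2:
  x_1 = (-5 - (-2)·1.260 - (-1)·-0.978 - (3)·-0.850) / (9) = -0.101
  x_2 = (7 - (1)·-0.889 - (1)·-0.978 - (1)·-0.850) / (5) = 1.943
  x_3 = (-1 - (-3)·-0.889 - (-1)·1.260 - (2)·-0.850) / (9) = -0.079
  x_4 = (-11 - (2)·-0.889 - (3)·1.260 - (3)·-0.978) / (10) = -1.007
Change: (0.788, 0.683, 0.899, -0.157) → max |·| = 0.899

0.899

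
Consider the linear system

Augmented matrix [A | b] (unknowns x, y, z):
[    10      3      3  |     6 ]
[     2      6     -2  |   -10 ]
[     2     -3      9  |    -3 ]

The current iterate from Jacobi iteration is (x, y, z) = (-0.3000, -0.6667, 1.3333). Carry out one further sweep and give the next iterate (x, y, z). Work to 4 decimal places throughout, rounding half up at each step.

One sweep:
  x = (6 - (3)·-0.6667 - (3)·1.3333) / (10) = 0.4000
  y = (-10 - (2)·-0.3000 - (-2)·1.3333) / (6) = -1.1222
  z = (-3 - (2)·-0.3000 - (-3)·-0.6667) / (9) = -0.4889

(0.4000, -1.1222, -0.4889)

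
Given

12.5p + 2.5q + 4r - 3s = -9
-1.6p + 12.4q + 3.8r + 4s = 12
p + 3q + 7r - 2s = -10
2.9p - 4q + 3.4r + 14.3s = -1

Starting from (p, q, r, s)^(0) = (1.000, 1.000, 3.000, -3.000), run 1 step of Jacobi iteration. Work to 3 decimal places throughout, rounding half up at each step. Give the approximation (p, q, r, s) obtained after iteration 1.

(-2.600, 1.145, -2.857, -0.706)

Iteration 1:
  p = (-9 - (2.5)·1.000 - (4)·3.000 - (-3)·-3.000) / (12.5) = -2.600
  q = (12 - (-1.6)·1.000 - (3.8)·3.000 - (4)·-3.000) / (12.4) = 1.145
  r = (-10 - (1)·1.000 - (3)·1.000 - (-2)·-3.000) / (7) = -2.857
  s = (-1 - (2.9)·1.000 - (-4)·1.000 - (3.4)·3.000) / (14.3) = -0.706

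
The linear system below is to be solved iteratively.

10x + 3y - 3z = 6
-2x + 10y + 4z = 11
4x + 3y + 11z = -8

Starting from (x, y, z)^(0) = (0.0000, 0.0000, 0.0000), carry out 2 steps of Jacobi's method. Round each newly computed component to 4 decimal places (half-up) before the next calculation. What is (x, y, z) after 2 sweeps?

Iteration 1:
  x = (6 - (3)·0.0000 - (-3)·0.0000) / (10) = 0.6000
  y = (11 - (-2)·0.0000 - (4)·0.0000) / (10) = 1.1000
  z = (-8 - (4)·0.0000 - (3)·0.0000) / (11) = -0.7273
Iteration 2:
  x = (6 - (3)·1.1000 - (-3)·-0.7273) / (10) = 0.0518
  y = (11 - (-2)·0.6000 - (4)·-0.7273) / (10) = 1.5109
  z = (-8 - (4)·0.6000 - (3)·1.1000) / (11) = -1.2455

(0.0518, 1.5109, -1.2455)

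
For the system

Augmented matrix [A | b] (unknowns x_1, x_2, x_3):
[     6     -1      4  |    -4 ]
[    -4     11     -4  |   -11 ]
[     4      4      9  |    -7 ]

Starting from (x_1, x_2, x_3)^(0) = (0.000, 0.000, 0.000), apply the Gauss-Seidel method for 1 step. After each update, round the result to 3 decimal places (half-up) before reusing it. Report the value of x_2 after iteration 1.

Iteration 1:
  x_1 = (-4 - (-1)·0.000 - (4)·0.000) / (6) = -0.667
  x_2 = (-11 - (-4)·-0.667 - (-4)·0.000) / (11) = -1.243
  x_3 = (-7 - (4)·-0.667 - (4)·-1.243) / (9) = 0.071

-1.243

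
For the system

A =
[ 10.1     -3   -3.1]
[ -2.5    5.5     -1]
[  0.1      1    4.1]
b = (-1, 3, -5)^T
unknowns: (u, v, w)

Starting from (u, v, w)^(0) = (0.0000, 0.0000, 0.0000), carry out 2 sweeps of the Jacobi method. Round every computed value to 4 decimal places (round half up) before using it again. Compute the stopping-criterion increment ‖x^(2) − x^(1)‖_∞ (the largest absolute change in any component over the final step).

Iteration 1:
  u = (-1 - (-3)·0.0000 - (-3.1)·0.0000) / (10.1) = -0.0990
  v = (3 - (-2.5)·0.0000 - (-1)·0.0000) / (5.5) = 0.5455
  w = (-5 - (0.1)·0.0000 - (1)·0.0000) / (4.1) = -1.2195
Iteration 2:
  u = (-1 - (-3)·0.5455 - (-3.1)·-1.2195) / (10.1) = -0.3113
  v = (3 - (-2.5)·-0.0990 - (-1)·-1.2195) / (5.5) = 0.2787
  w = (-5 - (0.1)·-0.0990 - (1)·0.5455) / (4.1) = -1.3501
Change: (-0.2123, -0.2668, -0.1306) → max |·| = 0.2668

0.2668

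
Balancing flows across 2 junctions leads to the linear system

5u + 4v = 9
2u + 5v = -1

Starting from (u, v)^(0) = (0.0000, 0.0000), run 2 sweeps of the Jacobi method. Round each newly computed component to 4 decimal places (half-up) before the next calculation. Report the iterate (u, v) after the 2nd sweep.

Iteration 1:
  u = (9 - (4)·0.0000) / (5) = 1.8000
  v = (-1 - (2)·0.0000) / (5) = -0.2000
Iteration 2:
  u = (9 - (4)·-0.2000) / (5) = 1.9600
  v = (-1 - (2)·1.8000) / (5) = -0.9200

(1.9600, -0.9200)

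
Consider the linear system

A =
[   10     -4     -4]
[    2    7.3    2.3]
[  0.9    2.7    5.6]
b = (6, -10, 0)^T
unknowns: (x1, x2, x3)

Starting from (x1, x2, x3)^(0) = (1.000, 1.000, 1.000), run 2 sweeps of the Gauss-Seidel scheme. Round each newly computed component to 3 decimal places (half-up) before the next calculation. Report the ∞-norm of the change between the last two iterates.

Iteration 1:
  x1 = (6 - (-4)·1.000 - (-4)·1.000) / (10) = 1.400
  x2 = (-10 - (2)·1.400 - (2.3)·1.000) / (7.3) = -2.068
  x3 = (0 - (0.9)·1.400 - (2.7)·-2.068) / (5.6) = 0.772
Iteration 2:
  x1 = (6 - (-4)·-2.068 - (-4)·0.772) / (10) = 0.082
  x2 = (-10 - (2)·0.082 - (2.3)·0.772) / (7.3) = -1.636
  x3 = (0 - (0.9)·0.082 - (2.7)·-1.636) / (5.6) = 0.776
Change: (-1.318, 0.432, 0.004) → max |·| = 1.318

1.318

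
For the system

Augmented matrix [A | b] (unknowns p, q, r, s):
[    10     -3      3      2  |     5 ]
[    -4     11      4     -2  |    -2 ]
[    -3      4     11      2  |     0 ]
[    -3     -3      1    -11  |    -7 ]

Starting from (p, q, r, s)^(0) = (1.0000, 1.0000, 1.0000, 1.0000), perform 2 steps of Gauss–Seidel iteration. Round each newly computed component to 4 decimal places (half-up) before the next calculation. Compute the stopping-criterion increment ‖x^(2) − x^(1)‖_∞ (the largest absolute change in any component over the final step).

0.2983

Iteration 1:
  p = (5 - (-3)·1.0000 - (3)·1.0000 - (2)·1.0000) / (10) = 0.3000
  q = (-2 - (-4)·0.3000 - (4)·1.0000 - (-2)·1.0000) / (11) = -0.2545
  r = (0 - (-3)·0.3000 - (4)·-0.2545 - (2)·1.0000) / (11) = -0.0075
  s = (-7 - (-3)·0.3000 - (-3)·-0.2545 - (1)·-0.0075) / (-11) = 0.6233
Iteration 2:
  p = (5 - (-3)·-0.2545 - (3)·-0.0075 - (2)·0.6233) / (10) = 0.3012
  q = (-2 - (-4)·0.3012 - (4)·-0.0075 - (-2)·0.6233) / (11) = 0.0438
  r = (0 - (-3)·0.3012 - (4)·0.0438 - (2)·0.6233) / (11) = -0.0471
  s = (-7 - (-3)·0.3012 - (-3)·0.0438 - (1)·-0.0471) / (-11) = 0.5380
Change: (0.0012, 0.2983, -0.0396, -0.0853) → max |·| = 0.2983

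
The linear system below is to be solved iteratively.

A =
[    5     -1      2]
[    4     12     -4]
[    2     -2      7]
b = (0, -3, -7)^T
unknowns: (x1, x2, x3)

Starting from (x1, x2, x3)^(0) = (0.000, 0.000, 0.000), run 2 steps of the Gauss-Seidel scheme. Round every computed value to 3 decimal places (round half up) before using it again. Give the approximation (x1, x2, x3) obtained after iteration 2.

Iteration 1:
  x1 = (0 - (-1)·0.000 - (2)·0.000) / (5) = 0.000
  x2 = (-3 - (4)·0.000 - (-4)·0.000) / (12) = -0.250
  x3 = (-7 - (2)·0.000 - (-2)·-0.250) / (7) = -1.071
Iteration 2:
  x1 = (0 - (-1)·-0.250 - (2)·-1.071) / (5) = 0.378
  x2 = (-3 - (4)·0.378 - (-4)·-1.071) / (12) = -0.733
  x3 = (-7 - (2)·0.378 - (-2)·-0.733) / (7) = -1.317

(0.378, -0.733, -1.317)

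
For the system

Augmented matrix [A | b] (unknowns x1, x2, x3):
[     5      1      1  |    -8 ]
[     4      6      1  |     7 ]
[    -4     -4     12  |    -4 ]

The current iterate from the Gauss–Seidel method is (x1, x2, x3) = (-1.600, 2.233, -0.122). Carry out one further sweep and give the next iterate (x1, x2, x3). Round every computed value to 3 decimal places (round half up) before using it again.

(-2.022, 2.535, -0.162)

One sweep:
  x1 = (-8 - (1)·2.233 - (1)·-0.122) / (5) = -2.022
  x2 = (7 - (4)·-2.022 - (1)·-0.122) / (6) = 2.535
  x3 = (-4 - (-4)·-2.022 - (-4)·2.535) / (12) = -0.162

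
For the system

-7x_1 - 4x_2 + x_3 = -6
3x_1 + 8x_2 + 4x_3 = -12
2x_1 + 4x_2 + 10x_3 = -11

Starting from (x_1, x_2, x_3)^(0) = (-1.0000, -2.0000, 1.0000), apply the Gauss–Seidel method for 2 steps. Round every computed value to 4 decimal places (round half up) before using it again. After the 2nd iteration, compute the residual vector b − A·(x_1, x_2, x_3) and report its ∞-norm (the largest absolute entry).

2.7213

Iteration 1:
  x_1 = (-6 - (-4)·-2.0000 - (1)·1.0000) / (-7) = 2.1429
  x_2 = (-12 - (3)·2.1429 - (4)·1.0000) / (8) = -2.8036
  x_3 = (-11 - (2)·2.1429 - (4)·-2.8036) / (10) = -0.4071
Iteration 2:
  x_1 = (-6 - (-4)·-2.8036 - (1)·-0.4071) / (-7) = 2.4010
  x_2 = (-12 - (3)·2.4010 - (4)·-0.4071) / (8) = -2.1968
  x_3 = (-11 - (2)·2.4010 - (4)·-2.1968) / (10) = -0.7015
Residual b − A·x = (2.7213, 1.1774, 0.0002); ∞-norm = 2.7213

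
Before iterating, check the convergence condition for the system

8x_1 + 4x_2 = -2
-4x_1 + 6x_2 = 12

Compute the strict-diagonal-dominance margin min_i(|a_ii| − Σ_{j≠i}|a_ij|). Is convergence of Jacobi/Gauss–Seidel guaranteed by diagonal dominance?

row 1: |8| − (4) = 4
row 2: |6| − (4) = 2
minimum over rows = 2 → strictly diagonally dominant (convergence guaranteed)

2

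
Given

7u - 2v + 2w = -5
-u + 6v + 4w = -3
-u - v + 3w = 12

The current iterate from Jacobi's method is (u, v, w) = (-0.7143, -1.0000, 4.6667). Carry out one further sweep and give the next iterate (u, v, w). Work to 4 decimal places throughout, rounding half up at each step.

One sweep:
  u = (-5 - (-2)·-1.0000 - (2)·4.6667) / (7) = -2.3333
  v = (-3 - (-1)·-0.7143 - (4)·4.6667) / (6) = -3.7302
  w = (12 - (-1)·-0.7143 - (-1)·-1.0000) / (3) = 3.4286

(-2.3333, -3.7302, 3.4286)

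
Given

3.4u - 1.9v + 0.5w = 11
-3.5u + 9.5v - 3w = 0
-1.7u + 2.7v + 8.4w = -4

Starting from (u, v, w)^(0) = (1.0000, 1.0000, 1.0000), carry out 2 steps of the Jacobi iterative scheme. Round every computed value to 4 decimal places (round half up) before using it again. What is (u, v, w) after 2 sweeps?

(3.7052, 1.1557, 0.0420)

Iteration 1:
  u = (11 - (-1.9)·1.0000 - (0.5)·1.0000) / (3.4) = 3.6471
  v = (0 - (-3.5)·1.0000 - (-3)·1.0000) / (9.5) = 0.6842
  w = (-4 - (-1.7)·1.0000 - (2.7)·1.0000) / (8.4) = -0.5952
Iteration 2:
  u = (11 - (-1.9)·0.6842 - (0.5)·-0.5952) / (3.4) = 3.7052
  v = (0 - (-3.5)·3.6471 - (-3)·-0.5952) / (9.5) = 1.1557
  w = (-4 - (-1.7)·3.6471 - (2.7)·0.6842) / (8.4) = 0.0420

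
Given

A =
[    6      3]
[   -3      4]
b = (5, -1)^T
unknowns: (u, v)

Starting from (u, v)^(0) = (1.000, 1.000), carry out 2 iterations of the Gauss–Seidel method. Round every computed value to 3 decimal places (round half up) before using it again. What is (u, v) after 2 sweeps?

Iteration 1:
  u = (5 - (3)·1.000) / (6) = 0.333
  v = (-1 - (-3)·0.333) / (4) = 0.000
Iteration 2:
  u = (5 - (3)·0.000) / (6) = 0.833
  v = (-1 - (-3)·0.833) / (4) = 0.375

(0.833, 0.375)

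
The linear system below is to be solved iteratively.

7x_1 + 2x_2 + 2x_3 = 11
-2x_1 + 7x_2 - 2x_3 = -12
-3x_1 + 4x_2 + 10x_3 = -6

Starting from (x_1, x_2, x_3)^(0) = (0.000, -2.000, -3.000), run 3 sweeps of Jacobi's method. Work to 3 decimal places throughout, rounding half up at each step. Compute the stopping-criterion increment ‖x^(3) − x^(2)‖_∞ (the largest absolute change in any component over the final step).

Iteration 1:
  x_1 = (11 - (2)·-2.000 - (2)·-3.000) / (7) = 3.000
  x_2 = (-12 - (-2)·0.000 - (-2)·-3.000) / (7) = -2.571
  x_3 = (-6 - (-3)·0.000 - (4)·-2.000) / (10) = 0.200
Iteration 2:
  x_1 = (11 - (2)·-2.571 - (2)·0.200) / (7) = 2.249
  x_2 = (-12 - (-2)·3.000 - (-2)·0.200) / (7) = -0.800
  x_3 = (-6 - (-3)·3.000 - (4)·-2.571) / (10) = 1.328
Iteration 3:
  x_1 = (11 - (2)·-0.800 - (2)·1.328) / (7) = 1.421
  x_2 = (-12 - (-2)·2.249 - (-2)·1.328) / (7) = -0.692
  x_3 = (-6 - (-3)·2.249 - (4)·-0.800) / (10) = 0.395
Change: (-0.828, 0.108, -0.933) → max |·| = 0.933

0.933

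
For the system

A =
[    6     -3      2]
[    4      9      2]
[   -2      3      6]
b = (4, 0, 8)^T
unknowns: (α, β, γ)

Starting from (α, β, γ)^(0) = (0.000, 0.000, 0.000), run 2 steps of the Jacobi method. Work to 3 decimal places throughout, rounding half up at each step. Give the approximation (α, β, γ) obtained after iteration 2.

Iteration 1:
  α = (4 - (-3)·0.000 - (2)·0.000) / (6) = 0.667
  β = (0 - (4)·0.000 - (2)·0.000) / (9) = 0.000
  γ = (8 - (-2)·0.000 - (3)·0.000) / (6) = 1.333
Iteration 2:
  α = (4 - (-3)·0.000 - (2)·1.333) / (6) = 0.222
  β = (0 - (4)·0.667 - (2)·1.333) / (9) = -0.593
  γ = (8 - (-2)·0.667 - (3)·0.000) / (6) = 1.556

(0.222, -0.593, 1.556)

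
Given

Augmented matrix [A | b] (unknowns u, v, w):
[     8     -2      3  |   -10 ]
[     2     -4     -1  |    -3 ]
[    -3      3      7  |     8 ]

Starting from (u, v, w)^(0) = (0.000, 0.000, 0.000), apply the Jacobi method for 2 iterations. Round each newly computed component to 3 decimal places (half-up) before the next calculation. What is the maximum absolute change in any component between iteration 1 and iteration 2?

0.911

Iteration 1:
  u = (-10 - (-2)·0.000 - (3)·0.000) / (8) = -1.250
  v = (-3 - (2)·0.000 - (-1)·0.000) / (-4) = 0.750
  w = (8 - (-3)·0.000 - (3)·0.000) / (7) = 1.143
Iteration 2:
  u = (-10 - (-2)·0.750 - (3)·1.143) / (8) = -1.491
  v = (-3 - (2)·-1.250 - (-1)·1.143) / (-4) = -0.161
  w = (8 - (-3)·-1.250 - (3)·0.750) / (7) = 0.286
Change: (-0.241, -0.911, -0.857) → max |·| = 0.911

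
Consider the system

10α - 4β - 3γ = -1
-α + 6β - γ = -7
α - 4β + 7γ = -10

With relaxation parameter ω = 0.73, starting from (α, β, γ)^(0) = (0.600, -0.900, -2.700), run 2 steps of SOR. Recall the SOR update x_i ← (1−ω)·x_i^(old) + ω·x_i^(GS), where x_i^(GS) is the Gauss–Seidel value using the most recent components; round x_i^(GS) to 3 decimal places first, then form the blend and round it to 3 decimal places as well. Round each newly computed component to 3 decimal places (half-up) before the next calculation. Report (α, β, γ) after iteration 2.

(-1.231, -1.693, -2.248)

Iteration 1:
  α: GS value = (-1 - (-4)·-0.900 - (-3)·-2.700) / (10) = -1.270;  α ← (1−ω)·0.600 + ω·-1.270 = -0.765
  β: GS value = (-7 - (-1)·-0.765 - (-1)·-2.700) / (6) = -1.744;  β ← (1−ω)·-0.900 + ω·-1.744 = -1.516
  γ: GS value = (-10 - (1)·-0.765 - (-4)·-1.516) / (7) = -2.186;  γ ← (1−ω)·-2.700 + ω·-2.186 = -2.325
Iteration 2:
  α: GS value = (-1 - (-4)·-1.516 - (-3)·-2.325) / (10) = -1.404;  α ← (1−ω)·-0.765 + ω·-1.404 = -1.231
  β: GS value = (-7 - (-1)·-1.231 - (-1)·-2.325) / (6) = -1.759;  β ← (1−ω)·-1.516 + ω·-1.759 = -1.693
  γ: GS value = (-10 - (1)·-1.231 - (-4)·-1.693) / (7) = -2.220;  γ ← (1−ω)·-2.325 + ω·-2.220 = -2.248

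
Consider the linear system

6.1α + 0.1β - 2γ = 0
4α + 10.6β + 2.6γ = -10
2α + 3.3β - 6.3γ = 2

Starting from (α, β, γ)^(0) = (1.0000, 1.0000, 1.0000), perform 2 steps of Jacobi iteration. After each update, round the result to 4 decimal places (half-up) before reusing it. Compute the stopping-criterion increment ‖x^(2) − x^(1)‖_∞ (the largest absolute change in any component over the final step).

Iteration 1:
  α = (0 - (0.1)·1.0000 - (-2)·1.0000) / (6.1) = 0.3115
  β = (-10 - (4)·1.0000 - (2.6)·1.0000) / (10.6) = -1.5660
  γ = (2 - (2)·1.0000 - (3.3)·1.0000) / (-6.3) = 0.5238
Iteration 2:
  α = (0 - (0.1)·-1.5660 - (-2)·0.5238) / (6.1) = 0.1974
  β = (-10 - (4)·0.3115 - (2.6)·0.5238) / (10.6) = -1.1894
  γ = (2 - (2)·0.3115 - (3.3)·-1.5660) / (-6.3) = -1.0389
Change: (-0.1141, 0.3766, -1.5627) → max |·| = 1.5627

1.5627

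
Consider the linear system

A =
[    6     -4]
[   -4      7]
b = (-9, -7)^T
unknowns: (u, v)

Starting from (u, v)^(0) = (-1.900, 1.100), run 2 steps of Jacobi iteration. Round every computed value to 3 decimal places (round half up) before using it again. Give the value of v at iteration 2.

-1.438

Iteration 1:
  u = (-9 - (-4)·1.100) / (6) = -0.767
  v = (-7 - (-4)·-1.900) / (7) = -2.086
Iteration 2:
  u = (-9 - (-4)·-2.086) / (6) = -2.891
  v = (-7 - (-4)·-0.767) / (7) = -1.438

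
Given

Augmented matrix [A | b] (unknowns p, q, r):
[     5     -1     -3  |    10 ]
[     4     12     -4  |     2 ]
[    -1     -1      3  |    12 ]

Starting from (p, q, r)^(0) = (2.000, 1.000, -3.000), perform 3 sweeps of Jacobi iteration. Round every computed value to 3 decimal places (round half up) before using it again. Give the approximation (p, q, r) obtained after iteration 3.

Iteration 1:
  p = (10 - (-1)·1.000 - (-3)·-3.000) / (5) = 0.400
  q = (2 - (4)·2.000 - (-4)·-3.000) / (12) = -1.500
  r = (12 - (-1)·2.000 - (-1)·1.000) / (3) = 5.000
Iteration 2:
  p = (10 - (-1)·-1.500 - (-3)·5.000) / (5) = 4.700
  q = (2 - (4)·0.400 - (-4)·5.000) / (12) = 1.700
  r = (12 - (-1)·0.400 - (-1)·-1.500) / (3) = 3.633
Iteration 3:
  p = (10 - (-1)·1.700 - (-3)·3.633) / (5) = 4.520
  q = (2 - (4)·4.700 - (-4)·3.633) / (12) = -0.189
  r = (12 - (-1)·4.700 - (-1)·1.700) / (3) = 6.133

(4.520, -0.189, 6.133)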